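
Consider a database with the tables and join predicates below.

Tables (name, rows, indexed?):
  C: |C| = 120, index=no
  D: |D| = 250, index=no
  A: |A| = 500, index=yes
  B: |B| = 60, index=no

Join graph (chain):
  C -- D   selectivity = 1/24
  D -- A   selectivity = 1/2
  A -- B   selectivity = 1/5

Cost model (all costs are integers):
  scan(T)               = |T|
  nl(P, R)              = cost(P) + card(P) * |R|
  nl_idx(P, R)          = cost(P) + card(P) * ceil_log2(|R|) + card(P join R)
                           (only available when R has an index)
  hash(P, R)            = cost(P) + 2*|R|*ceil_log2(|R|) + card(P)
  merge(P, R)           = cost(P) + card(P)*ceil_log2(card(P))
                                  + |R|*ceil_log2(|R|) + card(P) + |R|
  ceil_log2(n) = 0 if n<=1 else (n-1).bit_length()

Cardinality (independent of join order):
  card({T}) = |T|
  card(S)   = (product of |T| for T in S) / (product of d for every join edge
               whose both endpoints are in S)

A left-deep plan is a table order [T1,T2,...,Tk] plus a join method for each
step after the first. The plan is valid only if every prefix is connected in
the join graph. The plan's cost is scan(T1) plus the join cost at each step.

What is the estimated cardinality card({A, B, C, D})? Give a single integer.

3750000

Tables in S: A(500), B(60), C(120), D(250)
Edges inside S: C-D(d=24), D-A(d=2), A-B(d=5)
numerator = 500 * 60 * 120 * 250 = 900000000
denominator = 24 * 2 * 5 = 240
card(S) = 900000000 / 240 = 3750000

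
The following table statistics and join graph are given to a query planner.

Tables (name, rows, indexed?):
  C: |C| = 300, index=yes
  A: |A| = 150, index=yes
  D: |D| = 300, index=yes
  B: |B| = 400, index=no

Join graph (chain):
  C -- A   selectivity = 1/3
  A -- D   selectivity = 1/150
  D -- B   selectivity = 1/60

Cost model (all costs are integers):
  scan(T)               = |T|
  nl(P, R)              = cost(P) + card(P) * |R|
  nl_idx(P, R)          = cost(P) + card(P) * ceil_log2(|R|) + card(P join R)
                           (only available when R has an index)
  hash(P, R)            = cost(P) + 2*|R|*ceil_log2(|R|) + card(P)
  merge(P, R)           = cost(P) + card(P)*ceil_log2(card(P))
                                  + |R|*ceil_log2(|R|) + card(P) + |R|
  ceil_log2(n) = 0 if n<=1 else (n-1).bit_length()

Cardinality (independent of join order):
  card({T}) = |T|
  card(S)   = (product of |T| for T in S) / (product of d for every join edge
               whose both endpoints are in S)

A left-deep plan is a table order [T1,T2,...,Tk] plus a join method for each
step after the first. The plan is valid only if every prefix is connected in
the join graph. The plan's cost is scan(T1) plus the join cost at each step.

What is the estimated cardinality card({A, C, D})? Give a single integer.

Tables in S: A(150), C(300), D(300)
Edges inside S: C-A(d=3), A-D(d=150)
numerator = 150 * 300 * 300 = 13500000
denominator = 3 * 150 = 450
card(S) = 13500000 / 450 = 30000

30000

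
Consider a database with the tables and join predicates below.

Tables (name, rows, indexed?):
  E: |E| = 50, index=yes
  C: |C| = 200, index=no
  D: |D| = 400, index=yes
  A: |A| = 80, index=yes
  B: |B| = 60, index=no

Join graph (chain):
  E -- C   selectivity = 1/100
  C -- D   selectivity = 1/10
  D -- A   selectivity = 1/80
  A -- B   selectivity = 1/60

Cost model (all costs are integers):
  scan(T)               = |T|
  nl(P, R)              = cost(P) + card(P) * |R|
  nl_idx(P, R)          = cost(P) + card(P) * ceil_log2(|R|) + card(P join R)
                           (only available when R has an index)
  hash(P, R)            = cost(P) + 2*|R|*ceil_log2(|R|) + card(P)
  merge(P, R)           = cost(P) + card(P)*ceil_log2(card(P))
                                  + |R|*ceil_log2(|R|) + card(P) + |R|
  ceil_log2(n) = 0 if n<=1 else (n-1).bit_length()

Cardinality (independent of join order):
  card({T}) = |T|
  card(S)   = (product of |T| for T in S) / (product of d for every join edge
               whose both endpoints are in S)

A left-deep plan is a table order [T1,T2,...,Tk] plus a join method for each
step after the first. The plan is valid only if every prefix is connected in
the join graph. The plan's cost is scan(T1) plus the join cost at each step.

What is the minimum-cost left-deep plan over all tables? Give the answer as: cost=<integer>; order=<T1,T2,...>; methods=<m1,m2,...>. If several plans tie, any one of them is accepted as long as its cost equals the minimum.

Selinger DP (subsets sized 1..n):
  {E}: scan cost=50, card=50
  {C}: scan cost=200, card=200
  {D}: scan cost=400, card=400
  {A}: scan cost=80, card=80
  {B}: scan cost=60, card=60
  {CE}: card=100; try (E,hash)→1000, (E,nl_idx)→1500, (C,merge)→2200, (E,merge)→2350, (C,hash)→3300, (C,nl)→10050 …(+1); best=1000 via (E,hash)
  {CD}: card=8000; try (C,hash)→4000, (D,merge)→6000, (C,merge)→6200, (D,hash)→7600, (D,nl_idx)→10000, (D,nl)→80200 …(+1); best=4000 via (C,hash)
  {AD}: card=400; try (D,nl_idx)→1200, (A,hash)→1920, (A,nl_idx)→3600, (D,merge)→4720, (A,merge)→5040, (D,hash)→7360 …(+2); best=1200 via (D,nl_idx)
  {AB}: card=80; try (A,nl_idx)→560, (B,hash)→880, (A,merge)→1120, (B,merge)→1140, (A,hash)→1240, (A,nl)→4860 …(+1); best=560 via (A,nl_idx)
  {CDE}: card=4000; try (D,merge)→5800, (D,nl_idx)→5900, (D,hash)→8300, (E,hash)→12600, (D,nl)→41000, (E,nl_idx)→56000 …(+2); best=5800 via (D,merge)
  {ACD}: card=8000; try (C,hash)→4800, (C,merge)→7000, (A,hash)→13120, (A,nl_idx)→68000, (C,nl)→81200, (A,merge)→116640 …(+1); best=4800 via (C,hash)
  {ABD}: card=400; try (D,nl_idx)→1680, (B,hash)→2320, (D,merge)→5200, (B,merge)→5620, (D,hash)→7840, (B,nl)→25200 …(+1); best=1680 via (D,nl_idx)
  {ACDE}: card=4000; try (A,hash)→10920, (E,hash)→13400, (A,nl_idx)→37800, (E,nl_idx)→56800, (A,merge)→58440, (E,merge)→117150 …(+2); best=10920 via (A,hash)
  {ABCD}: card=8000; try (C,hash)→5280, (C,merge)→7480, (B,hash)→13520, (C,nl)→81680, (B,merge)→117220, (B,nl)→484800; best=5280 via (C,hash)
  {ABCDE}: card=4000; try (E,hash)→13880, (B,hash)→15640, (E,nl_idx)→57280, (B,merge)→63340, (E,merge)→117630, (B,nl)→250920 …(+1); best=13880 via (E,hash)

cost=13880; order=B,A,D,C,E; methods=nl_idx,nl_idx,hash,hash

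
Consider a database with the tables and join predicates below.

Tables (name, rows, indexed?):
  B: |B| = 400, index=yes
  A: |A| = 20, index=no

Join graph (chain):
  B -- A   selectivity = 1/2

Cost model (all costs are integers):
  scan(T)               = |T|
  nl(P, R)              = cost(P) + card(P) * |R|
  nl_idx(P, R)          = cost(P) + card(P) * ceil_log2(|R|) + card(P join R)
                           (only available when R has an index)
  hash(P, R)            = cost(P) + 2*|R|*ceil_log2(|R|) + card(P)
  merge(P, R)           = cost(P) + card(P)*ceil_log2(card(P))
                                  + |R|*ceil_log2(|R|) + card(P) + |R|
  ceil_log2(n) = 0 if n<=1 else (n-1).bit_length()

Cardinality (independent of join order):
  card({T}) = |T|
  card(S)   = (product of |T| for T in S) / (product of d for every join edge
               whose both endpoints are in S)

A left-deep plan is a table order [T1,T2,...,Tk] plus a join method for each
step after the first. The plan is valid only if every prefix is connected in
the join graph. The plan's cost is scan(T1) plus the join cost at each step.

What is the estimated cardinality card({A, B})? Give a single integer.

4000

Tables in S: A(20), B(400)
Edges inside S: B-A(d=2)
numerator = 20 * 400 = 8000
denominator = 2 = 2
card(S) = 8000 / 2 = 4000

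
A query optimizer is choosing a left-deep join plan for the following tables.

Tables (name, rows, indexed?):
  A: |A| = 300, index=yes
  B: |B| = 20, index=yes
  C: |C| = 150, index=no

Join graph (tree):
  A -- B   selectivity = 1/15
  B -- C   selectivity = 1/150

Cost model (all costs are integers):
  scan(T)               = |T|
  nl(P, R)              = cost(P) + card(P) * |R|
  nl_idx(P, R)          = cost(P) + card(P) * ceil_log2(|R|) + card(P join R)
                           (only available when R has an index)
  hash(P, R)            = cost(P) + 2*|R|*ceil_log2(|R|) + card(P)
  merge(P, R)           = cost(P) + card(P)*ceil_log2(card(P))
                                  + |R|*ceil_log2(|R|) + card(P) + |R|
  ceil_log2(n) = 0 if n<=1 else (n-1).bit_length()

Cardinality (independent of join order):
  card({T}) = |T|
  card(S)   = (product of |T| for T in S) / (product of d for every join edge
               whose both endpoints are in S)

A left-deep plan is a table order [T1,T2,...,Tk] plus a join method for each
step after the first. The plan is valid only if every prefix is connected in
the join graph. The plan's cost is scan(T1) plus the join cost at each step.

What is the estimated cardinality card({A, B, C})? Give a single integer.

400

Tables in S: A(300), B(20), C(150)
Edges inside S: A-B(d=15), B-C(d=150)
numerator = 300 * 20 * 150 = 900000
denominator = 15 * 150 = 2250
card(S) = 900000 / 2250 = 400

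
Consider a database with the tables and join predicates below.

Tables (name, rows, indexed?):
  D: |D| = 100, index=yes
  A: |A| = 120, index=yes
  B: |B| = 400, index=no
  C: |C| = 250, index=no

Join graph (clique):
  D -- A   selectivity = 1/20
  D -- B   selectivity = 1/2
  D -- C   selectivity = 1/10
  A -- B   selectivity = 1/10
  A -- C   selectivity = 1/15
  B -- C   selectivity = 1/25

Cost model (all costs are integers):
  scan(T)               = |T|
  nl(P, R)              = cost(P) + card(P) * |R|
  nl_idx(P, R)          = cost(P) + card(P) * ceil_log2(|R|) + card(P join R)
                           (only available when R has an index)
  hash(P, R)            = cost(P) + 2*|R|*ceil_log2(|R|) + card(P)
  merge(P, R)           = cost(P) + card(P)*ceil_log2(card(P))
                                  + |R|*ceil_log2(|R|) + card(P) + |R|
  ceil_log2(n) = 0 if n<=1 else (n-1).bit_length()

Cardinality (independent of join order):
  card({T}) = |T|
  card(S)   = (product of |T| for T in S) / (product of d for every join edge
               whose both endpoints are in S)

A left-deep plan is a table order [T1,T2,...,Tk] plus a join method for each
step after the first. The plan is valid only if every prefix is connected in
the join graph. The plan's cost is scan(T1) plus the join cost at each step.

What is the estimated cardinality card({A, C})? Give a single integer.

2000

Tables in S: A(120), C(250)
Edges inside S: A-C(d=15)
numerator = 120 * 250 = 30000
denominator = 15 = 15
card(S) = 30000 / 15 = 2000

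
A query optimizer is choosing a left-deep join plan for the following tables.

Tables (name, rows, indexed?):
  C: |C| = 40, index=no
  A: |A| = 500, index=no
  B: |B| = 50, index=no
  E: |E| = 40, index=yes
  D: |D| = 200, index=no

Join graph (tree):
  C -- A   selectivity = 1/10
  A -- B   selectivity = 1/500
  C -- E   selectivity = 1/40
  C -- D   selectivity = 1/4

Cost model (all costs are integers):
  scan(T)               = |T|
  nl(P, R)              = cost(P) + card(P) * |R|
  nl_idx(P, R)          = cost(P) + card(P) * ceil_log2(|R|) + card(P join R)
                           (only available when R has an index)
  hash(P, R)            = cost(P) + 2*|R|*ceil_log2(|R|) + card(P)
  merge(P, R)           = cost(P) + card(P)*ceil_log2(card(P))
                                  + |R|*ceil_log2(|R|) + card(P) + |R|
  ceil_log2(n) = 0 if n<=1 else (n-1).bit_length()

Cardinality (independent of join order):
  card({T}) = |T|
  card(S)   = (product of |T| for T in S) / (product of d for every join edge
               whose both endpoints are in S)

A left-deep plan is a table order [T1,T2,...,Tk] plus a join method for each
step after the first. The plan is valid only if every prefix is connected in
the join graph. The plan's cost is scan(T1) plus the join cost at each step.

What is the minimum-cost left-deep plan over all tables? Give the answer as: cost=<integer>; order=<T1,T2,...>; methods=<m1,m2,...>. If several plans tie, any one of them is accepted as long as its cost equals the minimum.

cost=6210; order=A,B,C,E,D; methods=hash,hash,hash,hash

Selinger DP (subsets sized 1..n):
  {C}: scan cost=40, card=40
  {A}: scan cost=500, card=500
  {B}: scan cost=50, card=50
  {E}: scan cost=40, card=40
  {D}: scan cost=200, card=200
  {AC}: card=2000; try (C,hash)→1480, (A,merge)→5320, (C,merge)→5780, (A,hash)→9080, (A,nl)→20040, (C,nl)→20500; best=1480 via (C,hash)
  {CE}: card=40; try (E,nl_idx)→320, (E,hash)→560, (C,hash)→560, (E,merge)→600, (C,merge)→600, (E,nl)→1640 …(+1); best=320 via (E,nl_idx)
  {CD}: card=2000; try (C,hash)→880, (D,merge)→2120, (C,merge)→2280, (D,hash)→3280, (D,nl)→8040, (C,nl)→8200; best=880 via (C,hash)
  {AB}: card=50; try (B,hash)→1600, (A,merge)→5400, (B,merge)→5850, (A,hash)→9100, (A,nl)→25050, (B,nl)→25500; best=1600 via (B,hash)
  {ABC}: card=200; try (C,hash)→2130, (C,merge)→2230, (C,nl)→3600, (B,hash)→4080, (B,merge)→25830, (B,nl)→101480; best=2130 via (C,hash)
  {ACE}: card=2000; try (E,hash)→3960, (A,merge)→5600, (A,hash)→9360, (E,nl_idx)→15480, (A,nl)→20320, (E,merge)→25760 …(+1); best=3960 via (E,hash)
  {ACD}: card=100000; try (D,hash)→6680, (A,hash)→11880, (D,merge)→27280, (A,merge)→29880, (D,nl)→401480, (A,nl)→1000880; best=6680 via (D,hash)
  {CDE}: card=2000; try (D,merge)→2400, (E,hash)→3360, (D,hash)→3560, (D,nl)→8320, (E,nl_idx)→14880, (E,merge)→25160 …(+1); best=2400 via (D,merge)
  {ABCE}: card=200; try (E,hash)→2810, (E,nl_idx)→3530, (E,merge)→4210, (B,hash)→6560, (E,nl)→10130, (B,merge)→28310 …(+1); best=2810 via (E,hash)
  {ABCD}: card=10000; try (D,hash)→5530, (D,merge)→5730, (D,nl)→42130, (B,hash)→107280, (B,merge)→1807030, (B,nl)→5006680; best=5530 via (D,hash)
  {ACDE}: card=100000; try (D,hash)→9160, (A,hash)→13400, (D,merge)→29760, (A,merge)→31400, (E,hash)→107160, (D,nl)→403960 …(+4); best=9160 via (D,hash)
  {ABCDE}: card=10000; try (D,hash)→6210, (D,merge)→6410, (E,hash)→16010, (D,nl)→42810, (E,nl_idx)→75530, (B,hash)→109760 …(+4); best=6210 via (D,hash)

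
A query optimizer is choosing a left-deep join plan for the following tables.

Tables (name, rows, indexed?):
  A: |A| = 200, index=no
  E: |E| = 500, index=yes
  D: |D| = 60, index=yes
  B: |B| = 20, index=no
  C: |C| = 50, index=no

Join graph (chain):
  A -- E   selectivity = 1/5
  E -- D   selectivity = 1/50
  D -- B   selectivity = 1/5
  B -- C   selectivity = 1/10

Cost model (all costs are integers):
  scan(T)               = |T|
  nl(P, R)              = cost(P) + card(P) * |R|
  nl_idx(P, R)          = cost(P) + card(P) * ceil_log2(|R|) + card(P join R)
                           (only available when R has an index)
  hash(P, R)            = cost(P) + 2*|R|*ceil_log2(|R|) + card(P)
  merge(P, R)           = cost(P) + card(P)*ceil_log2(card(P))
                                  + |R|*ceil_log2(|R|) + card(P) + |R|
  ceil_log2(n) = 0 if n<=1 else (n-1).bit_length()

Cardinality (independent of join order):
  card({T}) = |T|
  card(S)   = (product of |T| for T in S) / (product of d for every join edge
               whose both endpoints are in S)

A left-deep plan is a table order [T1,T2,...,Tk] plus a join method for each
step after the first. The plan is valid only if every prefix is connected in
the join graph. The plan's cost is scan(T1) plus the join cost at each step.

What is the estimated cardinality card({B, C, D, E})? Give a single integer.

12000

Tables in S: B(20), C(50), D(60), E(500)
Edges inside S: E-D(d=50), D-B(d=5), B-C(d=10)
numerator = 20 * 50 * 60 * 500 = 30000000
denominator = 50 * 5 * 10 = 2500
card(S) = 30000000 / 2500 = 12000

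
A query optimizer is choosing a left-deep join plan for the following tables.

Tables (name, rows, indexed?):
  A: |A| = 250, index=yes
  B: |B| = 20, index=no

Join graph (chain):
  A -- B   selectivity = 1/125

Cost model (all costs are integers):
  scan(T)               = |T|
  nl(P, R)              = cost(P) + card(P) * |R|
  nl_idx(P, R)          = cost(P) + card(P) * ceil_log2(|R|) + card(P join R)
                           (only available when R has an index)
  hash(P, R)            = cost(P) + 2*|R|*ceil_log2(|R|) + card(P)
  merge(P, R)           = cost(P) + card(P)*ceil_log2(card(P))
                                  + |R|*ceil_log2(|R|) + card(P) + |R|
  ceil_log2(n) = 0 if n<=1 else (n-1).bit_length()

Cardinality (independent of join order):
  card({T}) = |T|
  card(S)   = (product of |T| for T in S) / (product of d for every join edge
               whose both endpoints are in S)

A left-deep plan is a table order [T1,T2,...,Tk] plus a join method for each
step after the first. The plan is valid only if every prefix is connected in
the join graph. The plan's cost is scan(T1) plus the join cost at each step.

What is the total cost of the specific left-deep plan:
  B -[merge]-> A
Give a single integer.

2390

step 1: scan B: cost=20, card=20
step 2: join A via merge
    card(P join A) = 20*250/(125) = 40
    cost = 20 + 20*5 + 250*8 + 20 + 250 = 2390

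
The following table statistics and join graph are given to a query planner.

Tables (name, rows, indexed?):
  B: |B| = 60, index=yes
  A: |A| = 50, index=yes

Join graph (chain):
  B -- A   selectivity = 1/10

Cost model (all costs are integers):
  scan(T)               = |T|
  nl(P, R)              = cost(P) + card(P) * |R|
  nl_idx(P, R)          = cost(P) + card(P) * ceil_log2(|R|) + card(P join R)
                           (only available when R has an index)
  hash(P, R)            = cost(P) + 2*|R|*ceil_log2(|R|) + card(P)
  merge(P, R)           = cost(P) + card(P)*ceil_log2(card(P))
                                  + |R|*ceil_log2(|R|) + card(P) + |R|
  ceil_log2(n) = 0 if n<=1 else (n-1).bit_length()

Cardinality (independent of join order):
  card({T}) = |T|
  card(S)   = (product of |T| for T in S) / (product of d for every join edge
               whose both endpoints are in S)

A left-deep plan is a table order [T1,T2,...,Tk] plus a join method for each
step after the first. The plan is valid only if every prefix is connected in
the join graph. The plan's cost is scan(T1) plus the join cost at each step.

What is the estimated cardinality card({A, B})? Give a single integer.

300

Tables in S: A(50), B(60)
Edges inside S: B-A(d=10)
numerator = 50 * 60 = 3000
denominator = 10 = 10
card(S) = 3000 / 10 = 300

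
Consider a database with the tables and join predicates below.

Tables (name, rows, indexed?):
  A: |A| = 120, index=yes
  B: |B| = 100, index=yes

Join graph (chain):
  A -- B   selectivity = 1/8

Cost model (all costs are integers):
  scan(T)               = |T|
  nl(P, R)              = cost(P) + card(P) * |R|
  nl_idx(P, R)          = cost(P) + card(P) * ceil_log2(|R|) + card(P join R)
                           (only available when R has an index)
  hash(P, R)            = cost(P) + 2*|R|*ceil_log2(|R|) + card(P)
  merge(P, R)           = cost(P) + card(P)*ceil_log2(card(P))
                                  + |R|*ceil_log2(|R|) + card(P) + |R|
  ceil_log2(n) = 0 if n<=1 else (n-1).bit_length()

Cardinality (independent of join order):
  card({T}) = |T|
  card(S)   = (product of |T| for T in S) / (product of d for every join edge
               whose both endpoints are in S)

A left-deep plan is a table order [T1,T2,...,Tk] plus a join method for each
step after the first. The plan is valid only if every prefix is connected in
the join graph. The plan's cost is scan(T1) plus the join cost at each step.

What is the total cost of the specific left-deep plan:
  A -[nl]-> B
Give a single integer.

step 1: scan A: cost=120, card=120
step 2: join B via nl
    card(P join B) = 120*100/(8) = 1500
    cost = 120 + 120*100 = 12120

12120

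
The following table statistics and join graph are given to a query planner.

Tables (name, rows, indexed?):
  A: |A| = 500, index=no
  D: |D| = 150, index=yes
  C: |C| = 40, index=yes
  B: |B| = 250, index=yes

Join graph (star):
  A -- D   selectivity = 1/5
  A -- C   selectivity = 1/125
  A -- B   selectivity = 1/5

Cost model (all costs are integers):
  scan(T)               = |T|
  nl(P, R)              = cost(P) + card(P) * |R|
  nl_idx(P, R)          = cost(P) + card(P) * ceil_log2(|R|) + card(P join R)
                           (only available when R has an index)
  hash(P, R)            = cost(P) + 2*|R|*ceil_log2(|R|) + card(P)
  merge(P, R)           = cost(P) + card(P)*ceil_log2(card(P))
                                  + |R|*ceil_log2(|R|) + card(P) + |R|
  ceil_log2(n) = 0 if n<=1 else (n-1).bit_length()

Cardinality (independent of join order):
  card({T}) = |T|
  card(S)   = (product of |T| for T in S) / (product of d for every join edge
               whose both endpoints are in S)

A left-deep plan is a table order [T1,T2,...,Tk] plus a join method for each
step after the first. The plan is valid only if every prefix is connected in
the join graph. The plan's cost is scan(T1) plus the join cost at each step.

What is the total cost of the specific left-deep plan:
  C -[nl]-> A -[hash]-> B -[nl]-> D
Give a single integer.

step 1: scan C: cost=40, card=40
step 2: join A via nl
    card(P join A) = 40*500/(125) = 160
    cost = 40 + 40*500 = 20040
step 3: join B via hash
    card(P join B) = 160*250/(5) = 8000
    cost = 20040 + 2*250*8 + 160 = 24200
step 4: join D via nl
    card(P join D) = 8000*150/(5) = 240000
    cost = 24200 + 8000*150 = 1224200

1224200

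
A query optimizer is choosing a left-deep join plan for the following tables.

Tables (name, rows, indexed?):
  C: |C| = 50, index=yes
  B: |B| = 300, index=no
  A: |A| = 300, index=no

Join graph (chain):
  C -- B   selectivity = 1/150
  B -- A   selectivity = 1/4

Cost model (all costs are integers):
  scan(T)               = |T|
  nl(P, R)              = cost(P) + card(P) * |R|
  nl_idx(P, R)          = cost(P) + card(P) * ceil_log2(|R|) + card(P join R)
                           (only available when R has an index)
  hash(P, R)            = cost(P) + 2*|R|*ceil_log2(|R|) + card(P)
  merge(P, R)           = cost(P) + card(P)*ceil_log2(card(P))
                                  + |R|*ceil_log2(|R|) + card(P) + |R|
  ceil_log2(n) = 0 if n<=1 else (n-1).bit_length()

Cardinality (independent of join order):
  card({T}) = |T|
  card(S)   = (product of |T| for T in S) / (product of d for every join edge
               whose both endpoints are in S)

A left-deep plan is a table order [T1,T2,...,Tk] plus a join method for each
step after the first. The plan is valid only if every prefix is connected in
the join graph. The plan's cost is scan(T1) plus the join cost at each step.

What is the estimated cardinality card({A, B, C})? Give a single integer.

Tables in S: A(300), B(300), C(50)
Edges inside S: C-B(d=150), B-A(d=4)
numerator = 300 * 300 * 50 = 4500000
denominator = 150 * 4 = 600
card(S) = 4500000 / 600 = 7500

7500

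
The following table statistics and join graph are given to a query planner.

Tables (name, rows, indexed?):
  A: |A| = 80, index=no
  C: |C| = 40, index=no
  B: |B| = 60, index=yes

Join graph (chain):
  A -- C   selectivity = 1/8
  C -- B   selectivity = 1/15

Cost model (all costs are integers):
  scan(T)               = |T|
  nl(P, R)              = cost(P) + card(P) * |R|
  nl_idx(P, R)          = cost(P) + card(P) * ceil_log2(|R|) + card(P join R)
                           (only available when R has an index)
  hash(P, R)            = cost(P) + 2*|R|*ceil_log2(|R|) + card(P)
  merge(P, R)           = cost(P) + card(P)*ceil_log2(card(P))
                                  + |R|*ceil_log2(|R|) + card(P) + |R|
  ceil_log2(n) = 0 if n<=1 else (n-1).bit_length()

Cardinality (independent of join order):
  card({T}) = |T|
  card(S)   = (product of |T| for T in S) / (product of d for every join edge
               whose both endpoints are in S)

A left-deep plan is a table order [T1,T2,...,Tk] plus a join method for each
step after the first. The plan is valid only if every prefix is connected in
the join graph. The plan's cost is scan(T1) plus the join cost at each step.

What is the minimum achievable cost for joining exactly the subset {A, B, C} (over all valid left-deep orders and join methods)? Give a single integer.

1720

Selinger DP over subsets of {A,B,C}:
  {A}: scan cost=80, card=80
  {C}: scan cost=40, card=40
  {B}: scan cost=60, card=60
  {AC}: card=400; try (C,hash)→640, (A,merge)→960, (C,merge)→1000, (A,hash)→1200, (A,nl)→3240, (C,nl)→3280; best=640 via (C,hash)
  {BC}: card=160; try (B,nl_idx)→440, (C,hash)→600, (B,merge)→740, (C,merge)→760, (B,hash)→800, (B,nl)→2440 …(+1); best=440 via (B,nl_idx)
  {ABC}: card=1600; try (A,hash)→1720, (B,hash)→1760, (A,merge)→2520, (B,nl_idx)→4640, (B,merge)→5060, (A,nl)→13240 …(+1); best=1720 via (A,hash)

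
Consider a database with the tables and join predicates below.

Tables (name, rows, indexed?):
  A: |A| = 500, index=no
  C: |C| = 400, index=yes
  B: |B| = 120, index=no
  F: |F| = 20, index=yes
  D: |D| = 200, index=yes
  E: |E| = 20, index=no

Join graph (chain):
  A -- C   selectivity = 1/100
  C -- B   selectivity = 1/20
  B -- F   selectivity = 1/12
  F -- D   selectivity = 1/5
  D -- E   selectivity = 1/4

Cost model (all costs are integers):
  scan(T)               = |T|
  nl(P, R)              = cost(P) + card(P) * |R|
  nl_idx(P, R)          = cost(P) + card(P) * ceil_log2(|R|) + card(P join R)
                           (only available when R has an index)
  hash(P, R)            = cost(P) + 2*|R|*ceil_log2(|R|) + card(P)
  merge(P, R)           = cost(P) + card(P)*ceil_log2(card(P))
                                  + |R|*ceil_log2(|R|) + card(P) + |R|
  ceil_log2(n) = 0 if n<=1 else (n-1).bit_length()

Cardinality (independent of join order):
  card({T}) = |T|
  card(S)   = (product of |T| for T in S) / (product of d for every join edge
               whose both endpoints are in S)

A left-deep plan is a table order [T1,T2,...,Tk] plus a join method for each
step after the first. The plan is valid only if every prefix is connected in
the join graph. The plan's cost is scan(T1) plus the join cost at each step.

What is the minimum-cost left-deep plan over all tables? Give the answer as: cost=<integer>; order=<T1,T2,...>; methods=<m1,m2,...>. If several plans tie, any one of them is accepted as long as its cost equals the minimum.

cost=841480; order=C,B,F,A,D,E; methods=hash,hash,hash,hash,hash

Selinger DP (subsets sized 1..n):
  {A}: scan cost=500, card=500
  {C}: scan cost=400, card=400
  {B}: scan cost=120, card=120
  {F}: scan cost=20, card=20
  {D}: scan cost=200, card=200
  {E}: scan cost=20, card=20
  {AC}: card=2000; try (C,nl_idx)→7000, (C,hash)→8200, (A,merge)→9400, (C,merge)→9500, (A,hash)→9800, (A,nl)→200400 …(+1); best=7000 via (C,nl_idx)
  {BC}: card=2400; try (B,hash)→2480, (C,nl_idx)→3600, (C,merge)→5080, (B,merge)→5360, (C,hash)→7440, (C,nl)→48120 …(+1); best=2480 via (B,hash)
  {BF}: card=200; try (F,hash)→440, (F,nl_idx)→920, (B,merge)→1100, (F,merge)→1200, (B,hash)→1720, (B,nl)→2420 …(+1); best=440 via (F,hash)
  {DF}: card=800; try (F,hash)→600, (D,nl_idx)→980, (D,merge)→1940, (F,nl_idx)→2000, (F,merge)→2120, (D,hash)→3240 …(+2); best=600 via (F,hash)
  {DE}: card=1000; try (E,hash)→600, (D,nl_idx)→1180, (D,merge)→1940, (E,merge)→2120, (D,hash)→3240, (D,nl)→4020 …(+1); best=600 via (E,hash)
  {ABC}: card=12000; try (B,hash)→10680, (A,hash)→13880, (B,merge)→31960, (A,merge)→38680, (B,nl)→247000, (A,nl)→1202480; best=10680 via (B,hash)
  {BCF}: card=4000; try (F,hash)→5080, (C,merge)→6240, (C,nl_idx)→6240, (C,hash)→7840, (F,nl_idx)→18480, (F,merge)→33800 …(+2); best=5080 via (F,hash)
  {BDF}: card=8000; try (B,hash)→3080, (D,hash)→3840, (D,merge)→4040, (D,nl_idx)→10040, (B,merge)→10360, (D,nl)→40440 …(+1); best=3080 via (B,hash)
  {DEF}: card=4000; try (E,hash)→1600, (F,hash)→1800, (E,merge)→9520, (F,nl_idx)→9600, (F,merge)→11720, (E,nl)→16600 …(+1); best=1600 via (E,hash)
  {ABCF}: card=20000; try (A,hash)→18080, (F,hash)→22880, (A,merge)→62080, (F,nl_idx)→90680, (F,merge)→190800, (F,nl)→250680 …(+1); best=18080 via (A,hash)
  {BCDF}: card=160000; try (D,hash)→12280, (C,hash)→18280, (D,merge)→58880, (C,merge)→119080, (D,nl_idx)→197080, (C,nl_idx)→235080 …(+2); best=12280 via (D,hash)
  {BDEF}: card=40000; try (B,hash)→7280, (E,hash)→11280, (B,merge)→54560, (E,merge)→115200, (E,nl)→163080, (B,nl)→481600; best=7280 via (B,hash)
  {ABCDF}: card=800000; try (D,hash)→41280, (A,hash)→181280, (D,merge)→339880, (D,nl_idx)→978080, (A,merge)→3057280, (D,nl)→4018080 …(+1); best=41280 via (D,hash)
  {BCDEF}: card=800000; try (C,hash)→54480, (E,hash)→172480, (C,merge)→691280, (C,nl_idx)→1167280, (E,merge)→3052400, (E,nl)→3212280 …(+1); best=54480 via (C,hash)
  {ABCDEF}: card=4000000; try (E,hash)→841480, (A,hash)→863480, (E,nl)→16041280, (E,merge)→16841400, (A,merge)→16859480, (A,nl)→400054480; best=841480 via (E,hash)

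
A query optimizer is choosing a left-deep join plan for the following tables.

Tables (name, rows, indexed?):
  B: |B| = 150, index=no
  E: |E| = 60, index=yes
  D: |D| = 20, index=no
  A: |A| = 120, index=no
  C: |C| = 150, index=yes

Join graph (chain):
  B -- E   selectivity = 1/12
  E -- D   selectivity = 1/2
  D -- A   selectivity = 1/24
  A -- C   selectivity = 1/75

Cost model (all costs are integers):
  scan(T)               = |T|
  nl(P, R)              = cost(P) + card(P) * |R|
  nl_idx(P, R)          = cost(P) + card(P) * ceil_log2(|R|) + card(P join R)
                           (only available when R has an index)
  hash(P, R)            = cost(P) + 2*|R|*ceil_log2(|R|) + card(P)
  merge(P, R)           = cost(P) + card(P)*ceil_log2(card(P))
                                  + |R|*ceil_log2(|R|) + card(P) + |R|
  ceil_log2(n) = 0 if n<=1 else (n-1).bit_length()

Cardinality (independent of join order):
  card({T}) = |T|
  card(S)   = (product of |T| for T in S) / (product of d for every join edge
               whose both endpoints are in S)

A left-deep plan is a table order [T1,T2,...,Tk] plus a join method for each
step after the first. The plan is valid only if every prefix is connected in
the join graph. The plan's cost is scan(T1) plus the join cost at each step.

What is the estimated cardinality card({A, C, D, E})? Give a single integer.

Tables in S: A(120), C(150), D(20), E(60)
Edges inside S: E-D(d=2), D-A(d=24), A-C(d=75)
numerator = 120 * 150 * 20 * 60 = 21600000
denominator = 2 * 24 * 75 = 3600
card(S) = 21600000 / 3600 = 6000

6000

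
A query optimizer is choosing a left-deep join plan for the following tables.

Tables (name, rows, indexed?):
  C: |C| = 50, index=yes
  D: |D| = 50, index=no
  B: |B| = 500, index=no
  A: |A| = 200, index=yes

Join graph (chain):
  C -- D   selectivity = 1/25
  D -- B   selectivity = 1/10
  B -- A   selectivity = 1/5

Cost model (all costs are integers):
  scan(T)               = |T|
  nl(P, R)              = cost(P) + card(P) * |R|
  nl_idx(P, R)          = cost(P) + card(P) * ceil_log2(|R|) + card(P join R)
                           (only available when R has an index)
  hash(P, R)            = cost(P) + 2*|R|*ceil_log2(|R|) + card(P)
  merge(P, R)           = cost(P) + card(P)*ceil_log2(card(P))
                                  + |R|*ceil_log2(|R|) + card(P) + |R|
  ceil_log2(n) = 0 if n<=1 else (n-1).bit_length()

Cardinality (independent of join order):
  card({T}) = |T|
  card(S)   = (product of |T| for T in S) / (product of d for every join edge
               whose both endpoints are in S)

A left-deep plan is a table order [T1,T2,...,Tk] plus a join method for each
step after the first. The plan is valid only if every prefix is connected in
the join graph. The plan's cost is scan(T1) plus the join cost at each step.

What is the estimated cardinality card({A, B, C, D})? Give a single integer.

200000

Tables in S: A(200), B(500), C(50), D(50)
Edges inside S: C-D(d=25), D-B(d=10), B-A(d=5)
numerator = 200 * 500 * 50 * 50 = 250000000
denominator = 25 * 10 * 5 = 1250
card(S) = 250000000 / 1250 = 200000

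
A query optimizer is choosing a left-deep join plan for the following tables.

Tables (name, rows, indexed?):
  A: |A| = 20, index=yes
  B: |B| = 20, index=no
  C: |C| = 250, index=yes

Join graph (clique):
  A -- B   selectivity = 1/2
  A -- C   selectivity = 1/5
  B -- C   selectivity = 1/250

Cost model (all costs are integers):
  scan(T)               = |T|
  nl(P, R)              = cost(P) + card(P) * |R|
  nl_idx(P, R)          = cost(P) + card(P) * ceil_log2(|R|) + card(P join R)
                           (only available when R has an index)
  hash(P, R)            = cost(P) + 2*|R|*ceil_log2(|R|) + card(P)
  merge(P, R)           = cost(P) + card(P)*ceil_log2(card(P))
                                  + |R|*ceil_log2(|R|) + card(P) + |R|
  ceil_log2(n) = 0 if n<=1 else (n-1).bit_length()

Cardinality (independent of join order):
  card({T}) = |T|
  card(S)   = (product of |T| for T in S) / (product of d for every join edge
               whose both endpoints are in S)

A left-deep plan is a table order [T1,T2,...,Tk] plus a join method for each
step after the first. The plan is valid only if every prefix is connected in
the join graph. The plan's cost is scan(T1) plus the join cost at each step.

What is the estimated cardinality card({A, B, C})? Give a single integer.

Tables in S: A(20), B(20), C(250)
Edges inside S: A-B(d=2), A-C(d=5), B-C(d=250)
numerator = 20 * 20 * 250 = 100000
denominator = 2 * 5 * 250 = 2500
card(S) = 100000 / 2500 = 40

40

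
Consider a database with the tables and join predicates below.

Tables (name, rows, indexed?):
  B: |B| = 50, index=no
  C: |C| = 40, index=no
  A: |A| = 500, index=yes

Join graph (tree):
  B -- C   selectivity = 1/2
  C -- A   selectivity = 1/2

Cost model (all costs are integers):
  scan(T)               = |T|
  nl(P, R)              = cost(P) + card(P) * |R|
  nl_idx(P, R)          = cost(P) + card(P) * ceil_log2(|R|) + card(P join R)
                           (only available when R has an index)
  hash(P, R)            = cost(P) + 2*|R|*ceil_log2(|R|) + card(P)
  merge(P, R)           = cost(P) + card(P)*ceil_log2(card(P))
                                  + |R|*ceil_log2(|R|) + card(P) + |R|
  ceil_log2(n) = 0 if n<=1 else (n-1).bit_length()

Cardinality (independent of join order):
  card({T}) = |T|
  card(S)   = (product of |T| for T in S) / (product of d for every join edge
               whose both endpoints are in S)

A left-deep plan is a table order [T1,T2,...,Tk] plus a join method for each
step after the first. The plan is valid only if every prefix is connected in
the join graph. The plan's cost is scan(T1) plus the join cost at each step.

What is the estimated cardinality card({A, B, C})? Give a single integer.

Tables in S: A(500), B(50), C(40)
Edges inside S: B-C(d=2), C-A(d=2)
numerator = 500 * 50 * 40 = 1000000
denominator = 2 * 2 = 4
card(S) = 1000000 / 4 = 250000

250000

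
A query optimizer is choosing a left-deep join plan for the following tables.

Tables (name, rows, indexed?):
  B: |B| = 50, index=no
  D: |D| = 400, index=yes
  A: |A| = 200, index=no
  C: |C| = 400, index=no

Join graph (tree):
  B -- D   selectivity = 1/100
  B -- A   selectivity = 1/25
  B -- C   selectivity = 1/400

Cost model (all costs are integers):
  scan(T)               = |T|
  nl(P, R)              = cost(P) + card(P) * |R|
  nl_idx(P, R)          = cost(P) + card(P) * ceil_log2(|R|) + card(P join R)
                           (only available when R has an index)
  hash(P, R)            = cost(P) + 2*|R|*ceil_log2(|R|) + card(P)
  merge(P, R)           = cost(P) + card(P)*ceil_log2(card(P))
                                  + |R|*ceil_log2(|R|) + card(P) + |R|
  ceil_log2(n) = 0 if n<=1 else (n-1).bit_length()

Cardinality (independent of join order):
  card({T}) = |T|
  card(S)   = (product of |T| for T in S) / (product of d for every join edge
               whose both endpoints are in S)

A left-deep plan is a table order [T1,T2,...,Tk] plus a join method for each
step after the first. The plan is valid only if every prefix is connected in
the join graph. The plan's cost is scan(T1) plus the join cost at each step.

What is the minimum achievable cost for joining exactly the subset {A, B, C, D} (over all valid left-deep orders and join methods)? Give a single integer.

5450

Selinger DP over subsets of {A,B,C,D}:
  {B}: scan cost=50, card=50
  {D}: scan cost=400, card=400
  {A}: scan cost=200, card=200
  {C}: scan cost=400, card=400
  {BD}: card=200; try (D,nl_idx)→700, (B,hash)→1400, (D,merge)→4400, (B,merge)→4750, (D,hash)→7300, (D,nl)→20050 …(+1); best=700 via (D,nl_idx)
  {AB}: card=400; try (B,hash)→1000, (A,merge)→2200, (B,merge)→2350, (A,hash)→3300, (A,nl)→10050, (B,nl)→10200; best=1000 via (B,hash)
  {BC}: card=50; try (B,hash)→1400, (C,merge)→4400, (B,merge)→4750, (C,hash)→7300, (C,nl)→20050, (B,nl)→20400; best=1400 via (B,hash)
  {ABD}: card=1600; try (A,hash)→4100, (A,merge)→4300, (D,nl_idx)→6200, (D,hash)→8600, (D,merge)→9000, (A,nl)→40700 …(+1); best=4100 via (A,hash)
  {BCD}: card=200; try (D,nl_idx)→2050, (D,merge)→5750, (C,merge)→6500, (C,hash)→8100, (D,hash)→8650, (D,nl)→21400 …(+1); best=2050 via (D,nl_idx)
  {ABC}: card=400; try (A,merge)→3550, (A,hash)→4650, (C,hash)→8600, (C,merge)→9000, (A,nl)→11400, (C,nl)→161000; best=3550 via (A,merge)
  {ABCD}: card=1600; try (A,hash)→5450, (A,merge)→5650, (D,nl_idx)→8750, (D,hash)→11150, (D,merge)→11550, (C,hash)→12900 …(+4); best=5450 via (A,hash)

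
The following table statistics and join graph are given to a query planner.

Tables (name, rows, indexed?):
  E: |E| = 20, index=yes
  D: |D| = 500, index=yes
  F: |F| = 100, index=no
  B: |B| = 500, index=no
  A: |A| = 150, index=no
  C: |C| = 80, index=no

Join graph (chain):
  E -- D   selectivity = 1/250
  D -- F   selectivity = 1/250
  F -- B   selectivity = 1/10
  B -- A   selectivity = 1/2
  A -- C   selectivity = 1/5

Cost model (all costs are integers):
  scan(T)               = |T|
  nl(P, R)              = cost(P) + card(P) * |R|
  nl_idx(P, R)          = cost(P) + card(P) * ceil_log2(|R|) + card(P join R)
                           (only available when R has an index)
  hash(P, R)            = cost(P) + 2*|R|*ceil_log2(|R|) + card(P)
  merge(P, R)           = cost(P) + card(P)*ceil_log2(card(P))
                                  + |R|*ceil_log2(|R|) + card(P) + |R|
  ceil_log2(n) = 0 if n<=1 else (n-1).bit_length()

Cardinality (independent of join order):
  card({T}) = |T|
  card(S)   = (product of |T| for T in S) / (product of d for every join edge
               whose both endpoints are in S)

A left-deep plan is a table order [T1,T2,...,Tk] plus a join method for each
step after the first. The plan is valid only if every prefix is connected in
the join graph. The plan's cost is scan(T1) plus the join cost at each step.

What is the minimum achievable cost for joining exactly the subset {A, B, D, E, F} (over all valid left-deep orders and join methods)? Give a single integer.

9600

Selinger DP over subsets of {A,B,D,E,F}:
  {E}: scan cost=20, card=20
  {D}: scan cost=500, card=500
  {F}: scan cost=100, card=100
  {B}: scan cost=500, card=500
  {A}: scan cost=150, card=150
  {DE}: card=40; try (D,nl_idx)→240, (E,hash)→1200, (E,nl_idx)→3040, (D,merge)→5140, (E,merge)→5620, (D,hash)→9040 …(+2); best=240 via (D,nl_idx)
  {DF}: card=200; try (D,nl_idx)→1200, (F,hash)→2400, (D,merge)→5900, (F,merge)→6300, (D,hash)→9200, (D,nl)→50100 …(+1); best=1200 via (D,nl_idx)
  {BF}: card=5000; try (F,hash)→2400, (B,merge)→5900, (F,merge)→6300, (B,hash)→9200, (B,nl)→50100, (F,nl)→50500; best=2400 via (F,hash)
  {AB}: card=37500; try (A,hash)→3400, (B,merge)→6500, (A,merge)→6850, (B,hash)→9300, (B,nl)→75150, (A,nl)→75500; best=3400 via (A,hash)
  {DEF}: card=16; try (F,merge)→1320, (E,hash)→1600, (F,hash)→1680, (E,nl_idx)→2216, (E,merge)→3120, (F,nl)→4240 …(+1); best=1320 via (F,merge)
  {BDF}: card=10000; try (B,merge)→8000, (B,hash)→10400, (D,hash)→16400, (D,nl_idx)→57400, (D,merge)→77400, (B,nl)→101200 …(+1); best=8000 via (B,merge)
  {ABF}: card=375000; try (A,hash)→9800, (F,hash)→42300, (A,merge)→73750, (F,merge)→641700, (A,nl)→752400, (F,nl)→3753400; best=9800 via (A,hash)
  {BDEF}: card=800; try (B,merge)→6400, (B,nl)→9320, (B,hash)→10336, (E,hash)→18200, (E,nl_idx)→58800, (E,merge)→158120 …(+1); best=6400 via (B,merge)
  {ABDF}: card=750000; try (A,hash)→20400, (A,merge)→159350, (D,hash)→393800, (A,nl)→1508000, (D,nl_idx)→4134800, (D,merge)→7514800 …(+1); best=20400 via (A,hash)
  {ABDEF}: card=60000; try (A,hash)→9600, (A,merge)→16550, (A,nl)→126400, (E,hash)→770600, (E,nl_idx)→3830400, (E,nl)→15020400 …(+1); best=9600 via (A,hash)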